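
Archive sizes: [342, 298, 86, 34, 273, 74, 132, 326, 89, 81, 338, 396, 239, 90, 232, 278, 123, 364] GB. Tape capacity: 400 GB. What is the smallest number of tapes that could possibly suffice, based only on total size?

Total size = 342 + 298 + 86 + 34 + 273 + 74 + 132 + 326 + 89 + 81 + 338 + 396 + 239 + 90 + 232 + 278 + 123 + 364 = 3795 GB.
⌈3795 / 400⌉ = 10.

10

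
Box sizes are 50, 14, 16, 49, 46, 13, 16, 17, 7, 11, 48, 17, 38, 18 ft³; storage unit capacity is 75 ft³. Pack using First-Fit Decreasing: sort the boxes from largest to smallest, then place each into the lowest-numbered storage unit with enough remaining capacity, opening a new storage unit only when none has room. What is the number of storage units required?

Sorted descending: 50, 49, 48, 46, 38, 18, 17, 17, 16, 16, 14, 13, 11, 7.
storage unit 1: place 50 ft³, 25 ft³ left
storage unit 2: place 49 ft³, 26 ft³ left
storage unit 3: place 48 ft³, 27 ft³ left
storage unit 4: place 46 ft³, 29 ft³ left
storage unit 5: place 38 ft³, 37 ft³ left
storage unit 1: place 18 ft³, 7 ft³ left
storage unit 2: place 17 ft³, 9 ft³ left
storage unit 3: place 17 ft³, 10 ft³ left
storage unit 4: place 16 ft³, 13 ft³ left
storage unit 5: place 16 ft³, 21 ft³ left
storage unit 5: place 14 ft³, 7 ft³ left
storage unit 4: place 13 ft³, 0 ft³ left
storage unit 6: place 11 ft³, 64 ft³ left
storage unit 1: place 7 ft³, 0 ft³ left

6 storage units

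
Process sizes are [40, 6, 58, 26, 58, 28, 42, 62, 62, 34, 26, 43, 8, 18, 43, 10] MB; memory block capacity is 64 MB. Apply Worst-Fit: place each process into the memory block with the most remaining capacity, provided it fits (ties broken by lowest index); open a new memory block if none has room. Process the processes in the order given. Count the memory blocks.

memory block 1: place 40 MB, 24 MB left
memory block 1: place 6 MB, 18 MB left
memory block 2: place 58 MB, 6 MB left
memory block 3: place 26 MB, 38 MB left
memory block 4: place 58 MB, 6 MB left
memory block 3: place 28 MB, 10 MB left
memory block 5: place 42 MB, 22 MB left
memory block 6: place 62 MB, 2 MB left
memory block 7: place 62 MB, 2 MB left
memory block 8: place 34 MB, 30 MB left
memory block 8: place 26 MB, 4 MB left
memory block 9: place 43 MB, 21 MB left
memory block 5: place 8 MB, 14 MB left
memory block 9: place 18 MB, 3 MB left
memory block 10: place 43 MB, 21 MB left
memory block 10: place 10 MB, 11 MB left
Final memory blocks: [40,6] [58] [26,28] [58] [42,8] [62] [62] [34,26] [43,18] [43,10].

10 memory blocks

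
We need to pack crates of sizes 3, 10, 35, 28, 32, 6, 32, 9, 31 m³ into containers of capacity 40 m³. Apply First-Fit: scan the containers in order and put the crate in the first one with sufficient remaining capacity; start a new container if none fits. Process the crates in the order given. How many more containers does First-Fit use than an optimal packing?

1

First-Fit: [3,10,6,9] [35] [28] [32] [32] [31] → 6 containers.
Total size 186 m³; any packing needs at least ⌈186/40⌉ = 5 containers.
An optimal packing achieves that bound: [35,3] [32,6] [32] [31,9] [28,10] → 5 containers.
Excess: 6 − 5 = 1.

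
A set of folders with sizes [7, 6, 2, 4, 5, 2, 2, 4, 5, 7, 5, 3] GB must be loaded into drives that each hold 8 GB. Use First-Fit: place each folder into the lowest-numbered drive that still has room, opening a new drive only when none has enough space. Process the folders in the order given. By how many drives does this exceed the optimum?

1

First-Fit: [7] [6,2] [4,2,2] [5,3] [4] [5] [7] [5] → 8 drives.
Total size 52 GB; any packing needs at least ⌈52/8⌉ = 7 drives.
An optimal packing achieves that bound: [7] [7] [6,2] [5,3] [5,2] [5,2] [4,4] → 7 drives.
Excess: 8 − 7 = 1.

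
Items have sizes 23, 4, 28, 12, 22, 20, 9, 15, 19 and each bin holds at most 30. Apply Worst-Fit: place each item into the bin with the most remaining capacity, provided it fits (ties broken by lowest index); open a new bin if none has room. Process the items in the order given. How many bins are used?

bin 1: place 23, 7 left
bin 1: place 4, 3 left
bin 2: place 28, 2 left
bin 3: place 12, 18 left
bin 4: place 22, 8 left
bin 5: place 20, 10 left
bin 3: place 9, 9 left
bin 6: place 15, 15 left
bin 7: place 19, 11 left
Final bins: [23,4] [28] [12,9] [22] [20] [15] [19].

7 bins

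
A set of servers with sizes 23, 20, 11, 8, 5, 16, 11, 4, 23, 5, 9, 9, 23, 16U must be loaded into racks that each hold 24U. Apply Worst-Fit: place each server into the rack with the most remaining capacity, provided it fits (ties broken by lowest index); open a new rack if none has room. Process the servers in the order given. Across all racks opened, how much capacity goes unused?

33

rack 1: place 23U, 1U left
rack 2: place 20U, 4U left
rack 3: place 11U, 13U left
rack 3: place 8U, 5U left
rack 3: place 5U, 0U left
rack 4: place 16U, 8U left
rack 5: place 11U, 13U left
rack 5: place 4U, 9U left
rack 6: place 23U, 1U left
rack 5: place 5U, 4U left
rack 7: place 9U, 15U left
rack 7: place 9U, 6U left
rack 8: place 23U, 1U left
rack 9: place 16U, 8U left
9 racks × 24U = 216U; used 183U; unused 33U.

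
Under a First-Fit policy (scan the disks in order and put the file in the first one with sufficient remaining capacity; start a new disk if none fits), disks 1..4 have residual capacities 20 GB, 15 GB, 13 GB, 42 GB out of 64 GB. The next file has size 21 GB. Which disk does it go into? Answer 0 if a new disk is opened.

Disks with room: disk 4 (42 GB).
The first with room is disk 4.

4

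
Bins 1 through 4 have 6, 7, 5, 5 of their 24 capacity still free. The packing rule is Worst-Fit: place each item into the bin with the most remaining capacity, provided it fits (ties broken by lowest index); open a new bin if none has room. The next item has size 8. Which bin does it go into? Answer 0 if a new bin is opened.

No bin has ≥ 8 free, so a new bin is opened.

0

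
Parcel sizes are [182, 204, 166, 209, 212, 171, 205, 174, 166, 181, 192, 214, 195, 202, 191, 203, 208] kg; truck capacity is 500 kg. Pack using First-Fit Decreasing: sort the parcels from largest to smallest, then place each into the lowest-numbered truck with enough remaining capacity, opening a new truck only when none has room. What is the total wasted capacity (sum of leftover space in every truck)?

Sorted descending: 214, 212, 209, 208, 205, 204, 203, 202, 195, 192, 191, 182, 181, 174, 171, 166, 166.
truck 1: place 214 kg, 286 kg left
truck 1: place 212 kg, 74 kg left
truck 2: place 209 kg, 291 kg left
truck 2: place 208 kg, 83 kg left
truck 3: place 205 kg, 295 kg left
truck 3: place 204 kg, 91 kg left
truck 4: place 203 kg, 297 kg left
truck 4: place 202 kg, 95 kg left
truck 5: place 195 kg, 305 kg left
truck 5: place 192 kg, 113 kg left
truck 6: place 191 kg, 309 kg left
truck 6: place 182 kg, 127 kg left
truck 7: place 181 kg, 319 kg left
truck 7: place 174 kg, 145 kg left
truck 8: place 171 kg, 329 kg left
truck 8: place 166 kg, 163 kg left
truck 9: place 166 kg, 334 kg left
9 trucks × 500 kg = 4500 kg; used 3275 kg; unused 1225 kg.

1225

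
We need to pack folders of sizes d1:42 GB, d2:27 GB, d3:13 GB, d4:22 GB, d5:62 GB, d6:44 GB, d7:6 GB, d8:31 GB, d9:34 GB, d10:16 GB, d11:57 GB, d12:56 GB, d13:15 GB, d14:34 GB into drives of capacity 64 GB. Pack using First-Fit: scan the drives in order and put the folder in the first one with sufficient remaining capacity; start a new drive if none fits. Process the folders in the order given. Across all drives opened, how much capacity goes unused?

117

Put d1 (42 GB) in drive 1; 22 GB remain.
Put d2 (27 GB) in drive 2; 37 GB remain.
Put d3 (13 GB) in drive 1; 9 GB remain.
Put d4 (22 GB) in drive 2; 15 GB remain.
Put d5 (62 GB) in drive 3; 2 GB remain.
Put d6 (44 GB) in drive 4; 20 GB remain.
Put d7 (6 GB) in drive 1; 3 GB remain.
Put d8 (31 GB) in drive 5; 33 GB remain.
Put d9 (34 GB) in drive 6; 30 GB remain.
Put d10 (16 GB) in drive 4; 4 GB remain.
Put d11 (57 GB) in drive 7; 7 GB remain.
Put d12 (56 GB) in drive 8; 8 GB remain.
Put d13 (15 GB) in drive 2; 0 GB remain.
Put d14 (34 GB) in drive 9; 30 GB remain.
9 drives × 64 GB = 576 GB; used 459 GB; unused 117 GB.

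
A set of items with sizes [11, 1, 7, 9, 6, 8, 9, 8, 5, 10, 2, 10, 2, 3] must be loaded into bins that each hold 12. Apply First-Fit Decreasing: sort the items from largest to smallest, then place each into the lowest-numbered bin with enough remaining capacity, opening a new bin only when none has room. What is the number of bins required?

9

Sorted descending: 11, 10, 10, 9, 9, 8, 8, 7, 6, 5, 3, 2, 2, 1.
Put 11 in bin 1; 1 remain.
Put 10 in bin 2; 2 remain.
Put 10 in bin 3; 2 remain.
Put 9 in bin 4; 3 remain.
Put 9 in bin 5; 3 remain.
Put 8 in bin 6; 4 remain.
Put 8 in bin 7; 4 remain.
Put 7 in bin 8; 5 remain.
Put 6 in bin 9; 6 remain.
Put 5 in bin 8; 0 remain.
Put 3 in bin 4; 0 remain.
Put 2 in bin 2; 0 remain.
Put 2 in bin 3; 0 remain.
Put 1 in bin 1; 0 remain.
Final bins: [11,1] [10,2] [10,2] [9,3] [9] [8] [8] [7,5] [6].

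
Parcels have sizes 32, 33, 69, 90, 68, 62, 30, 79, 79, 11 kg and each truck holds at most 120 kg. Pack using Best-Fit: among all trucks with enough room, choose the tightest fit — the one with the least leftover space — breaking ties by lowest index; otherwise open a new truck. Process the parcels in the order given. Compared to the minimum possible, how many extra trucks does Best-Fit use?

Best-Fit: [32,33] [69] [90,30] [68] [62] [79,11] [79] → 7 trucks.
6 parcels exceed 60 kg (half the capacity), and no two of those can share a truck, so at least 6 trucks are needed.
An optimal packing achieves that bound: [90,30] [79,33] [79,32] [69,11] [68] [62] → 6 trucks.
Excess: 7 − 6 = 1.

1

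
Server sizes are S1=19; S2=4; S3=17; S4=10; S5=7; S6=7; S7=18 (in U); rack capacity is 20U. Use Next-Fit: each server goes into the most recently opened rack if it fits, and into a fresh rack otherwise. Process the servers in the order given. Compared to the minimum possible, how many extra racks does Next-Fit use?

1

Next-Fit: [19] [4] [17] [10,7] [7] [18] → 6 racks.
Total size 82U; any packing needs at least ⌈82/20⌉ = 5 racks.
An optimal packing achieves that bound: [19] [18] [17] [10,7] [7,4] → 5 racks.
Excess: 6 − 5 = 1.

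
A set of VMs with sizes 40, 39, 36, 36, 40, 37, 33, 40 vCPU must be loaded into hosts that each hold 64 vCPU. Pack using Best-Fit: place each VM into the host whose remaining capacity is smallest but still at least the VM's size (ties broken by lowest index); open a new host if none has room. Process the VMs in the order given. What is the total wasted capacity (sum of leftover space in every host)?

211

host 1: place 40 vCPU, 24 vCPU left
host 2: place 39 vCPU, 25 vCPU left
host 3: place 36 vCPU, 28 vCPU left
host 4: place 36 vCPU, 28 vCPU left
host 5: place 40 vCPU, 24 vCPU left
host 6: place 37 vCPU, 27 vCPU left
host 7: place 33 vCPU, 31 vCPU left
host 8: place 40 vCPU, 24 vCPU left
8 hosts × 64 vCPU = 512 vCPU; used 301 vCPU; unused 211 vCPU.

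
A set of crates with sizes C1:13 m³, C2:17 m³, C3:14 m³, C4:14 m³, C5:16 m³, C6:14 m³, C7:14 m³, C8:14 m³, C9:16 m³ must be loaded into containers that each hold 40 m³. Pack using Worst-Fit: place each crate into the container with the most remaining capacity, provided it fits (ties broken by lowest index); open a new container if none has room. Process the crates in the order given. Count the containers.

Put C1 (13 m³) in container 1; 27 m³ remain.
Put C2 (17 m³) in container 1; 10 m³ remain.
Put C3 (14 m³) in container 2; 26 m³ remain.
Put C4 (14 m³) in container 2; 12 m³ remain.
Put C5 (16 m³) in container 3; 24 m³ remain.
Put C6 (14 m³) in container 3; 10 m³ remain.
Put C7 (14 m³) in container 4; 26 m³ remain.
Put C8 (14 m³) in container 4; 12 m³ remain.
Put C9 (16 m³) in container 5; 24 m³ remain.
Final containers: [13,17] [14,14] [16,14] [14,14] [16].

5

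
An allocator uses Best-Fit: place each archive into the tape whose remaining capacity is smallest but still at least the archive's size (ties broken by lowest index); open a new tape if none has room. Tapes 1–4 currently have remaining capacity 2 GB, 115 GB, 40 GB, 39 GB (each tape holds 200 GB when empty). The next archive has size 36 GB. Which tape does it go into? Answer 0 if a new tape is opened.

4

Tapes with room: tape 2 (115 GB), tape 3 (40 GB), tape 4 (39 GB).
Tightest fit is tape 4 with 39 GB free.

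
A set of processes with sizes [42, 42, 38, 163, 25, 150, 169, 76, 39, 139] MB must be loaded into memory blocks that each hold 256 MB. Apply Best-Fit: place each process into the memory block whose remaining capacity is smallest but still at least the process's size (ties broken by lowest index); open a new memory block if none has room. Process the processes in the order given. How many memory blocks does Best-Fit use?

5

42 MB → memory block 1 (remaining 214 MB)
42 MB → memory block 1 (remaining 172 MB)
38 MB → memory block 1 (remaining 134 MB)
163 MB → memory block 2 (remaining 93 MB)
25 MB → memory block 2 (remaining 68 MB)
150 MB → memory block 3 (remaining 106 MB)
169 MB → memory block 4 (remaining 87 MB)
76 MB → memory block 4 (remaining 11 MB)
39 MB → memory block 2 (remaining 29 MB)
139 MB → memory block 5 (remaining 117 MB)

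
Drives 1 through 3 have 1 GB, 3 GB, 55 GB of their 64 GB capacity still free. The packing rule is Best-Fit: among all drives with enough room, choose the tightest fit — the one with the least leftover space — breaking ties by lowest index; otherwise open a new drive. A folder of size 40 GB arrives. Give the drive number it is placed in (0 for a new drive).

3

Drives with room: drive 3 (55 GB).
Tightest fit is drive 3 with 55 GB free.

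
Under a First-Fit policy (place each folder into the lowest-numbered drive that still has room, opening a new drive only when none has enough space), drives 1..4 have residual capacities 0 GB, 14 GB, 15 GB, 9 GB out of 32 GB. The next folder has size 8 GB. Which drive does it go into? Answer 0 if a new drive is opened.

Drives with room: drive 2 (14 GB), drive 3 (15 GB), drive 4 (9 GB).
The first with room is drive 2.

2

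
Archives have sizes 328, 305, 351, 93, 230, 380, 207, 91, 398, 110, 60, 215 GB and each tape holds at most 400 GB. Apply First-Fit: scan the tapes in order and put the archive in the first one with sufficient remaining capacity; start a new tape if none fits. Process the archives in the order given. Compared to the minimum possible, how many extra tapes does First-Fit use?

0

First-Fit: [328,60] [305,93] [351] [230,91] [380] [207,110] [398] [215] → 8 tapes.
8 archives exceed 200 GB (half the capacity), and no two of those can share a tape, so at least 8 tapes are needed.
So 8 is already optimal.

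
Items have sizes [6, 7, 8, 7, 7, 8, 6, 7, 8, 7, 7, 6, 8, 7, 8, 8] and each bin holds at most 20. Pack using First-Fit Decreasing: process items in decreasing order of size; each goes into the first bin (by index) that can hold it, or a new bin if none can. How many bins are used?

7 bins

Sorted descending: 8, 8, 8, 8, 8, 8, 7, 7, 7, 7, 7, 7, 7, 6, 6, 6.
Put 8 in bin 1; 12 remain.
Put 8 in bin 1; 4 remain.
Put 8 in bin 2; 12 remain.
Put 8 in bin 2; 4 remain.
Put 8 in bin 3; 12 remain.
Put 8 in bin 3; 4 remain.
Put 7 in bin 4; 13 remain.
Put 7 in bin 4; 6 remain.
Put 7 in bin 5; 13 remain.
Put 7 in bin 5; 6 remain.
Put 7 in bin 6; 13 remain.
Put 7 in bin 6; 6 remain.
Put 7 in bin 7; 13 remain.
Put 6 in bin 4; 0 remain.
Put 6 in bin 5; 0 remain.
Put 6 in bin 6; 0 remain.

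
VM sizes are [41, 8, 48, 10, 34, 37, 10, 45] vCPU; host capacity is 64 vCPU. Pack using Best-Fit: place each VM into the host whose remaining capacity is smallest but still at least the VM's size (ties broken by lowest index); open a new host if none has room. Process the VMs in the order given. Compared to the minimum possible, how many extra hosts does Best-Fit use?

0

Best-Fit: [41,8,10] [48,10] [34] [37] [45] → 5 hosts.
5 VMs exceed 32 vCPU (half the capacity), and no two of those can share a host, so at least 5 hosts are needed.
So 5 is already optimal.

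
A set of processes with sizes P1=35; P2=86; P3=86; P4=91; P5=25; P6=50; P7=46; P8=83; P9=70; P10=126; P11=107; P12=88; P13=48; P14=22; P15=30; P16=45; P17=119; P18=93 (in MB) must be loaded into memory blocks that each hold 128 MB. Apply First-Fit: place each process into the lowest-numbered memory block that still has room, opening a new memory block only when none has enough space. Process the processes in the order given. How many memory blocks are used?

11 memory blocks

Put P1 (35 MB) in memory block 1; 93 MB remain.
Put P2 (86 MB) in memory block 1; 7 MB remain.
Put P3 (86 MB) in memory block 2; 42 MB remain.
Put P4 (91 MB) in memory block 3; 37 MB remain.
Put P5 (25 MB) in memory block 2; 17 MB remain.
Put P6 (50 MB) in memory block 4; 78 MB remain.
Put P7 (46 MB) in memory block 4; 32 MB remain.
Put P8 (83 MB) in memory block 5; 45 MB remain.
Put P9 (70 MB) in memory block 6; 58 MB remain.
Put P10 (126 MB) in memory block 7; 2 MB remain.
Put P11 (107 MB) in memory block 8; 21 MB remain.
Put P12 (88 MB) in memory block 9; 40 MB remain.
Put P13 (48 MB) in memory block 6; 10 MB remain.
Put P14 (22 MB) in memory block 3; 15 MB remain.
Put P15 (30 MB) in memory block 4; 2 MB remain.
Put P16 (45 MB) in memory block 5; 0 MB remain.
Put P17 (119 MB) in memory block 10; 9 MB remain.
Put P18 (93 MB) in memory block 11; 35 MB remain.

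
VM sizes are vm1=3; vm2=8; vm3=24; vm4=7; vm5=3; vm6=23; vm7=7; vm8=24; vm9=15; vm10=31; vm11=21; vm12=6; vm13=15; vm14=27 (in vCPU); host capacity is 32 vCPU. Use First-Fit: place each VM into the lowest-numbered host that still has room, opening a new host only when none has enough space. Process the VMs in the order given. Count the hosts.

host 1: place vm1 (3 vCPU), 29 vCPU left
host 1: place vm2 (8 vCPU), 21 vCPU left
host 2: place vm3 (24 vCPU), 8 vCPU left
host 1: place vm4 (7 vCPU), 14 vCPU left
host 1: place vm5 (3 vCPU), 11 vCPU left
host 3: place vm6 (23 vCPU), 9 vCPU left
host 1: place vm7 (7 vCPU), 4 vCPU left
host 4: place vm8 (24 vCPU), 8 vCPU left
host 5: place vm9 (15 vCPU), 17 vCPU left
host 6: place vm10 (31 vCPU), 1 vCPU left
host 7: place vm11 (21 vCPU), 11 vCPU left
host 2: place vm12 (6 vCPU), 2 vCPU left
host 5: place vm13 (15 vCPU), 2 vCPU left
host 8: place vm14 (27 vCPU), 5 vCPU left
Final hosts: [3,8,7,3,7] [24,6] [23] [24] [15,15] [31] [21] [27].

8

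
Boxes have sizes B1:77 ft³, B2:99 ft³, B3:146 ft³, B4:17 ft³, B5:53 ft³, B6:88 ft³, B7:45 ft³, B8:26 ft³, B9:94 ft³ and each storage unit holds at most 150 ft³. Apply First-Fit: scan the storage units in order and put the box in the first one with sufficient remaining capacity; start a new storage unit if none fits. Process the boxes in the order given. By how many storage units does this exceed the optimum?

0

First-Fit: [77,17,53] [99,45] [146] [88,26] [94] → 5 storage units.
Total size 645 ft³; any packing needs at least ⌈645/150⌉ = 5 storage units.
So 5 is already optimal.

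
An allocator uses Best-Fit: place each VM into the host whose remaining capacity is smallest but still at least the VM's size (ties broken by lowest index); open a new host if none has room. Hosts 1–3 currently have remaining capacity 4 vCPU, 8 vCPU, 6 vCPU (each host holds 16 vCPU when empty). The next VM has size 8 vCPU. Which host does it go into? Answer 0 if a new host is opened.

2

Hosts with room: host 2 (8 vCPU).
Tightest fit is host 2 with 8 vCPU free.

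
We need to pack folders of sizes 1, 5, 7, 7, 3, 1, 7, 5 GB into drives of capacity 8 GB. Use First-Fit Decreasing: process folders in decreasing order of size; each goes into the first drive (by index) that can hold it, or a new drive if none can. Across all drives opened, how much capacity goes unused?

Sorted descending: 7, 7, 7, 5, 5, 3, 1, 1.
Put 7 GB in drive 1; 1 GB remain.
Put 7 GB in drive 2; 1 GB remain.
Put 7 GB in drive 3; 1 GB remain.
Put 5 GB in drive 4; 3 GB remain.
Put 5 GB in drive 5; 3 GB remain.
Put 3 GB in drive 4; 0 GB remain.
Put 1 GB in drive 1; 0 GB remain.
Put 1 GB in drive 2; 0 GB remain.
5 drives × 8 GB = 40 GB; used 36 GB; unused 4 GB.

4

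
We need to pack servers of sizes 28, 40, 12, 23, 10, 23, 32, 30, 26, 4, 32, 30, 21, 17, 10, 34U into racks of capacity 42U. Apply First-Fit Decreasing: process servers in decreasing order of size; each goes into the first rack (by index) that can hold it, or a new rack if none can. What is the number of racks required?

11 racks

Sorted descending: 40, 34, 32, 32, 30, 30, 28, 26, 23, 23, 21, 17, 12, 10, 10, 4.
40U → rack 1 (remaining 2U)
34U → rack 2 (remaining 8U)
32U → rack 3 (remaining 10U)
32U → rack 4 (remaining 10U)
30U → rack 5 (remaining 12U)
30U → rack 6 (remaining 12U)
28U → rack 7 (remaining 14U)
26U → rack 8 (remaining 16U)
23U → rack 9 (remaining 19U)
23U → rack 10 (remaining 19U)
21U → rack 11 (remaining 21U)
17U → rack 9 (remaining 2U)
12U → rack 5 (remaining 0U)
10U → rack 3 (remaining 0U)
10U → rack 4 (remaining 0U)
4U → rack 2 (remaining 4U)
Final racks: [40] [34,4] [32,10] [32,10] [30,12] [30] [28] [26] [23,17] [23] [21].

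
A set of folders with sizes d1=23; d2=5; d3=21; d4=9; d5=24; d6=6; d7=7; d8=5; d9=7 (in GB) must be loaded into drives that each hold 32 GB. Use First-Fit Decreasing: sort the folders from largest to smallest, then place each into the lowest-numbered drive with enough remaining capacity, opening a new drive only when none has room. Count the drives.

4

Sorted descending: 24, 23, 21, 9, 7, 7, 6, 5, 5.
24 GB → drive 1 (remaining 8 GB)
23 GB → drive 2 (remaining 9 GB)
21 GB → drive 3 (remaining 11 GB)
9 GB → drive 2 (remaining 0 GB)
7 GB → drive 1 (remaining 1 GB)
7 GB → drive 3 (remaining 4 GB)
6 GB → drive 4 (remaining 26 GB)
5 GB → drive 4 (remaining 21 GB)
5 GB → drive 4 (remaining 16 GB)
Final drives: [24,7] [23,9] [21,7] [6,5,5].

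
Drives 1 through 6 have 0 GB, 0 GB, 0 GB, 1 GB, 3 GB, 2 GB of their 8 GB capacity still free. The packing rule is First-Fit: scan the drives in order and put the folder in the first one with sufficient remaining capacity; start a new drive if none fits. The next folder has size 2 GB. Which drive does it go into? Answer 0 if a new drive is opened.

5

Drives with room: drive 5 (3 GB), drive 6 (2 GB).
The first with room is drive 5.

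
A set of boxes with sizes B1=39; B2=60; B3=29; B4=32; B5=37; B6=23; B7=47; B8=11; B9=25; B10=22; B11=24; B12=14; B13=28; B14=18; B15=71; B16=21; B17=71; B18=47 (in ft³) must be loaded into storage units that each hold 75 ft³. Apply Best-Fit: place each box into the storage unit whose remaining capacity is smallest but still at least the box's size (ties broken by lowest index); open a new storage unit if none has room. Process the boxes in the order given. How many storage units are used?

9

storage unit 1: place B1 (39 ft³), 36 ft³ left
storage unit 2: place B2 (60 ft³), 15 ft³ left
storage unit 1: place B3 (29 ft³), 7 ft³ left
storage unit 3: place B4 (32 ft³), 43 ft³ left
storage unit 3: place B5 (37 ft³), 6 ft³ left
storage unit 4: place B6 (23 ft³), 52 ft³ left
storage unit 4: place B7 (47 ft³), 5 ft³ left
storage unit 2: place B8 (11 ft³), 4 ft³ left
storage unit 5: place B9 (25 ft³), 50 ft³ left
storage unit 5: place B10 (22 ft³), 28 ft³ left
storage unit 5: place B11 (24 ft³), 4 ft³ left
storage unit 6: place B12 (14 ft³), 61 ft³ left
storage unit 6: place B13 (28 ft³), 33 ft³ left
storage unit 6: place B14 (18 ft³), 15 ft³ left
storage unit 7: place B15 (71 ft³), 4 ft³ left
storage unit 8: place B16 (21 ft³), 54 ft³ left
storage unit 9: place B17 (71 ft³), 4 ft³ left
storage unit 8: place B18 (47 ft³), 7 ft³ left
Final storage units: [39,29] [60,11] [32,37] [23,47] [25,22,24] [14,28,18] [71] [21,47] [71].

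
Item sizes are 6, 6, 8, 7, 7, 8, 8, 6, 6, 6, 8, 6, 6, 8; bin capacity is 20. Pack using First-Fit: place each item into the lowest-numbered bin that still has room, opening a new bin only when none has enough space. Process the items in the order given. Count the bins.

bin 1: place 6, 14 left
bin 1: place 6, 8 left
bin 1: place 8, 0 left
bin 2: place 7, 13 left
bin 2: place 7, 6 left
bin 3: place 8, 12 left
bin 3: place 8, 4 left
bin 2: place 6, 0 left
bin 4: place 6, 14 left
bin 4: place 6, 8 left
bin 4: place 8, 0 left
bin 5: place 6, 14 left
bin 5: place 6, 8 left
bin 5: place 8, 0 left

5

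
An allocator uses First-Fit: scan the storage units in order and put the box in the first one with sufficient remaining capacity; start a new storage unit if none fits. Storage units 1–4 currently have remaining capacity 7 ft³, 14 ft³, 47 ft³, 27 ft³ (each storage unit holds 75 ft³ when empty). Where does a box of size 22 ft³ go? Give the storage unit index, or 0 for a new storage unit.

Storage units with room: storage unit 3 (47 ft³), storage unit 4 (27 ft³).
The first with room is storage unit 3.

3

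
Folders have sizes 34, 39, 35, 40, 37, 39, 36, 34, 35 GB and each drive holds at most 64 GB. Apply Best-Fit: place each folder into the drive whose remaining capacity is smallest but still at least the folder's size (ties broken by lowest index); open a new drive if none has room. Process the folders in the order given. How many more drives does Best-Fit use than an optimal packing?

0

Best-Fit: [34] [39] [35] [40] [37] [39] [36] [34] [35] → 9 drives.
9 folders exceed 32 GB (half the capacity), and no two of those can share a drive, so at least 9 drives are needed.
So 9 is already optimal.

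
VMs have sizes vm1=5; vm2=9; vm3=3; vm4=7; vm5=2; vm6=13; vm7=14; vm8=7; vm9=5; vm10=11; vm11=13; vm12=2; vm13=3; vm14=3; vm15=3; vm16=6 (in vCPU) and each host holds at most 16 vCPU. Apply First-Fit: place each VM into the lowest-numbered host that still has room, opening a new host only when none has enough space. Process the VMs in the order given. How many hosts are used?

8

Put vm1 (5 vCPU) in host 1; 11 vCPU remain.
Put vm2 (9 vCPU) in host 1; 2 vCPU remain.
Put vm3 (3 vCPU) in host 2; 13 vCPU remain.
Put vm4 (7 vCPU) in host 2; 6 vCPU remain.
Put vm5 (2 vCPU) in host 1; 0 vCPU remain.
Put vm6 (13 vCPU) in host 3; 3 vCPU remain.
Put vm7 (14 vCPU) in host 4; 2 vCPU remain.
Put vm8 (7 vCPU) in host 5; 9 vCPU remain.
Put vm9 (5 vCPU) in host 2; 1 vCPU remain.
Put vm10 (11 vCPU) in host 6; 5 vCPU remain.
Put vm11 (13 vCPU) in host 7; 3 vCPU remain.
Put vm12 (2 vCPU) in host 3; 1 vCPU remain.
Put vm13 (3 vCPU) in host 5; 6 vCPU remain.
Put vm14 (3 vCPU) in host 5; 3 vCPU remain.
Put vm15 (3 vCPU) in host 5; 0 vCPU remain.
Put vm16 (6 vCPU) in host 8; 10 vCPU remain.
Final hosts: [5,9,2] [3,7,5] [13,2] [14] [7,3,3,3] [11] [13] [6].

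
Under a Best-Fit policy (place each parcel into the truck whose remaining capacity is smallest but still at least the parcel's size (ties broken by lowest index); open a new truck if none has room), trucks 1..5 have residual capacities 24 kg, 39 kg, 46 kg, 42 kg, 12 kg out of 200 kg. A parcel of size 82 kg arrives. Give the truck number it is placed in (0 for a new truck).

0

No truck has ≥ 82 kg free, so a new truck is opened.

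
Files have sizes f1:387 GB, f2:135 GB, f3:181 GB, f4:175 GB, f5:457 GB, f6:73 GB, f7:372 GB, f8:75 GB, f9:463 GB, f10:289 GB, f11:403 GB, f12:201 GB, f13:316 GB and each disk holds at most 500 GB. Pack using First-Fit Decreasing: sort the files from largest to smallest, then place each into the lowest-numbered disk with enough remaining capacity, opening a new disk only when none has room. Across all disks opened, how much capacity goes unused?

473

Sorted descending: 463, 457, 403, 387, 372, 316, 289, 201, 181, 175, 135, 75, 73.
disk 1: place 463 GB, 37 GB left
disk 2: place 457 GB, 43 GB left
disk 3: place 403 GB, 97 GB left
disk 4: place 387 GB, 113 GB left
disk 5: place 372 GB, 128 GB left
disk 6: place 316 GB, 184 GB left
disk 7: place 289 GB, 211 GB left
disk 7: place 201 GB, 10 GB left
disk 6: place 181 GB, 3 GB left
disk 8: place 175 GB, 325 GB left
disk 8: place 135 GB, 190 GB left
disk 3: place 75 GB, 22 GB left
disk 4: place 73 GB, 40 GB left
8 disks × 500 GB = 4000 GB; used 3527 GB; unused 473 GB.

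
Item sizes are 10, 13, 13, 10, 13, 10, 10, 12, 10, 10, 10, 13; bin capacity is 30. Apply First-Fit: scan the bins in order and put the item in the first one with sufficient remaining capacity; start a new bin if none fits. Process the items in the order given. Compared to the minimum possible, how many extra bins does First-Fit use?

1

First-Fit: [10,13] [13,10] [13,10] [10,12] [10,10,10] [13] → 6 bins.
Total size 134; any packing needs at least ⌈134/30⌉ = 5 bins.
An optimal packing achieves that bound: [13,13] [13,13] [12,10] [10,10,10] [10,10,10] → 5 bins.
Excess: 6 − 5 = 1.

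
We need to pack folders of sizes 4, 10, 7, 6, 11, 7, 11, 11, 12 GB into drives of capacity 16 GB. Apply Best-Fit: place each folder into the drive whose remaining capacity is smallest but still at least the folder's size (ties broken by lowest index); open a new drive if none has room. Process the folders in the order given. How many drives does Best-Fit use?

4 GB → drive 1 (remaining 12 GB)
10 GB → drive 1 (remaining 2 GB)
7 GB → drive 2 (remaining 9 GB)
6 GB → drive 2 (remaining 3 GB)
11 GB → drive 3 (remaining 5 GB)
7 GB → drive 4 (remaining 9 GB)
11 GB → drive 5 (remaining 5 GB)
11 GB → drive 6 (remaining 5 GB)
12 GB → drive 7 (remaining 4 GB)
Final drives: [4,10] [7,6] [11] [7] [11] [11] [12].

7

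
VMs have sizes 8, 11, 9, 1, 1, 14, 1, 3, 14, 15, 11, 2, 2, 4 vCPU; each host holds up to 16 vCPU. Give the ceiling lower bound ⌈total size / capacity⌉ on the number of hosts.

6 hosts

Total size = 8 + 11 + 9 + 1 + 1 + 14 + 1 + 3 + 14 + 15 + 11 + 2 + 2 + 4 = 96 vCPU.
⌈96 / 16⌉ = 6.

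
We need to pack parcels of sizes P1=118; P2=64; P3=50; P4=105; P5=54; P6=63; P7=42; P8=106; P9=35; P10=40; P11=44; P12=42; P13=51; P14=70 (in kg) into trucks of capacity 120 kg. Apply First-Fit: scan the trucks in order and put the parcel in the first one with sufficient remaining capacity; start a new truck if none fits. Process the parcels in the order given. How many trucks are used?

Put P1 (118 kg) in truck 1; 2 kg remain.
Put P2 (64 kg) in truck 2; 56 kg remain.
Put P3 (50 kg) in truck 2; 6 kg remain.
Put P4 (105 kg) in truck 3; 15 kg remain.
Put P5 (54 kg) in truck 4; 66 kg remain.
Put P6 (63 kg) in truck 4; 3 kg remain.
Put P7 (42 kg) in truck 5; 78 kg remain.
Put P8 (106 kg) in truck 6; 14 kg remain.
Put P9 (35 kg) in truck 5; 43 kg remain.
Put P10 (40 kg) in truck 5; 3 kg remain.
Put P11 (44 kg) in truck 7; 76 kg remain.
Put P12 (42 kg) in truck 7; 34 kg remain.
Put P13 (51 kg) in truck 8; 69 kg remain.
Put P14 (70 kg) in truck 9; 50 kg remain.
Final trucks: [118] [64,50] [105] [54,63] [42,35,40] [106] [44,42] [51] [70].

9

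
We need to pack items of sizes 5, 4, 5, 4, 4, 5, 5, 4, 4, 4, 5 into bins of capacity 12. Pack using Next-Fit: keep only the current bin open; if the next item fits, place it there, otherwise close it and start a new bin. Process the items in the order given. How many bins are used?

5 → bin 1 (remaining 7)
4 → bin 1 (remaining 3)
5 → bin 2 (remaining 7)
4 → bin 2 (remaining 3)
4 → bin 3 (remaining 8)
5 → bin 3 (remaining 3)
5 → bin 4 (remaining 7)
4 → bin 4 (remaining 3)
4 → bin 5 (remaining 8)
4 → bin 5 (remaining 4)
5 → bin 6 (remaining 7)

6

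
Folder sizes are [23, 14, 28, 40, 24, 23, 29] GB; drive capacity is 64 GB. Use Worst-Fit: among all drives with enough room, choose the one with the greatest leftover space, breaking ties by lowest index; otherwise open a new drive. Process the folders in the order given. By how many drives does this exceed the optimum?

Worst-Fit: [23,14,23] [28,24] [40] [29] → 4 drives.
Total size 181 GB; any packing needs at least ⌈181/64⌉ = 3 drives.
An optimal packing achieves that bound: [40,24] [29,28] [23,23,14] → 3 drives.
Excess: 4 − 3 = 1.

1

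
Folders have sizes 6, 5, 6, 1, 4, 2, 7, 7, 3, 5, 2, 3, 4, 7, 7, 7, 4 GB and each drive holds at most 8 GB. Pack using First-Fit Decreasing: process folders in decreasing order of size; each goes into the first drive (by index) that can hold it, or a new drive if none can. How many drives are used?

11

Sorted descending: 7, 7, 7, 7, 7, 6, 6, 5, 5, 4, 4, 4, 3, 3, 2, 2, 1.
7 GB → drive 1 (remaining 1 GB)
7 GB → drive 2 (remaining 1 GB)
7 GB → drive 3 (remaining 1 GB)
7 GB → drive 4 (remaining 1 GB)
7 GB → drive 5 (remaining 1 GB)
6 GB → drive 6 (remaining 2 GB)
6 GB → drive 7 (remaining 2 GB)
5 GB → drive 8 (remaining 3 GB)
5 GB → drive 9 (remaining 3 GB)
4 GB → drive 10 (remaining 4 GB)
4 GB → drive 10 (remaining 0 GB)
4 GB → drive 11 (remaining 4 GB)
3 GB → drive 8 (remaining 0 GB)
3 GB → drive 9 (remaining 0 GB)
2 GB → drive 6 (remaining 0 GB)
2 GB → drive 7 (remaining 0 GB)
1 GB → drive 1 (remaining 0 GB)
Final drives: [7,1] [7] [7] [7] [7] [6,2] [6,2] [5,3] [5,3] [4,4] [4].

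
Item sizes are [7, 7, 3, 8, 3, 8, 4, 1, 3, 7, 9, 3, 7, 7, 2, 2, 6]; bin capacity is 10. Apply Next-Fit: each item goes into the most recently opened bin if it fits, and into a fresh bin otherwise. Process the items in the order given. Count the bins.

Put 7 in bin 1; 3 remain.
Put 7 in bin 2; 3 remain.
Put 3 in bin 2; 0 remain.
Put 8 in bin 3; 2 remain.
Put 3 in bin 4; 7 remain.
Put 8 in bin 5; 2 remain.
Put 4 in bin 6; 6 remain.
Put 1 in bin 6; 5 remain.
Put 3 in bin 6; 2 remain.
Put 7 in bin 7; 3 remain.
Put 9 in bin 8; 1 remain.
Put 3 in bin 9; 7 remain.
Put 7 in bin 9; 0 remain.
Put 7 in bin 10; 3 remain.
Put 2 in bin 10; 1 remain.
Put 2 in bin 11; 8 remain.
Put 6 in bin 11; 2 remain.
Final bins: [7] [7,3] [8] [3] [8] [4,1,3] [7] [9] [3,7] [7,2] [2,6].

11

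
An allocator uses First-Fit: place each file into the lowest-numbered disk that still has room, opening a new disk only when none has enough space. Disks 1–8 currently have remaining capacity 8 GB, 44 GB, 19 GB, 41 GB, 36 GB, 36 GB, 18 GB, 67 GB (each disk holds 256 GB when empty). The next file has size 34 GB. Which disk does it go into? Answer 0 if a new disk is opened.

Disks with room: disk 2 (44 GB), disk 4 (41 GB), disk 5 (36 GB), disk 6 (36 GB), disk 8 (67 GB).
The first with room is disk 2.

2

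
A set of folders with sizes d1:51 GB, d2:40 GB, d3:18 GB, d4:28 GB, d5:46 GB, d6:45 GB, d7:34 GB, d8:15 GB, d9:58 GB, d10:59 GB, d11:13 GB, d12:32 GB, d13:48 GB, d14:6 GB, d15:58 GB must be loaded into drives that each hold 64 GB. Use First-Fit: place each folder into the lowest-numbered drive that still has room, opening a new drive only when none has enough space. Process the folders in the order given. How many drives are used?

10

d1 (51 GB) → drive 1 (remaining 13 GB)
d2 (40 GB) → drive 2 (remaining 24 GB)
d3 (18 GB) → drive 2 (remaining 6 GB)
d4 (28 GB) → drive 3 (remaining 36 GB)
d5 (46 GB) → drive 4 (remaining 18 GB)
d6 (45 GB) → drive 5 (remaining 19 GB)
d7 (34 GB) → drive 3 (remaining 2 GB)
d8 (15 GB) → drive 4 (remaining 3 GB)
d9 (58 GB) → drive 6 (remaining 6 GB)
d10 (59 GB) → drive 7 (remaining 5 GB)
d11 (13 GB) → drive 1 (remaining 0 GB)
d12 (32 GB) → drive 8 (remaining 32 GB)
d13 (48 GB) → drive 9 (remaining 16 GB)
d14 (6 GB) → drive 2 (remaining 0 GB)
d15 (58 GB) → drive 10 (remaining 6 GB)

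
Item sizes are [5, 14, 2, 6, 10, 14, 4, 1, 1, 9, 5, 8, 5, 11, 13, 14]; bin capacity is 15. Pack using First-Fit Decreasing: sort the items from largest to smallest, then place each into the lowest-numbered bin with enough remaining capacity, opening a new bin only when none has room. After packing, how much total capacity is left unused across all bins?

Sorted descending: 14, 14, 14, 13, 11, 10, 9, 8, 6, 5, 5, 5, 4, 2, 1, 1.
14 → bin 1 (remaining 1)
14 → bin 2 (remaining 1)
14 → bin 3 (remaining 1)
13 → bin 4 (remaining 2)
11 → bin 5 (remaining 4)
10 → bin 6 (remaining 5)
9 → bin 7 (remaining 6)
8 → bin 8 (remaining 7)
6 → bin 7 (remaining 0)
5 → bin 6 (remaining 0)
5 → bin 8 (remaining 2)
5 → bin 9 (remaining 10)
4 → bin 5 (remaining 0)
2 → bin 4 (remaining 0)
1 → bin 1 (remaining 0)
1 → bin 2 (remaining 0)
9 bins × 15 = 135; used 122; unused 13.

13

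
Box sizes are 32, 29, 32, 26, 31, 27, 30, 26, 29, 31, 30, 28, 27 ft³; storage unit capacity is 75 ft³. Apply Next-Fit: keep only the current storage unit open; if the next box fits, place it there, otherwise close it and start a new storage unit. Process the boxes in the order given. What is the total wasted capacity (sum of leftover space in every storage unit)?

32 ft³ → storage unit 1 (remaining 43 ft³)
29 ft³ → storage unit 1 (remaining 14 ft³)
32 ft³ → storage unit 2 (remaining 43 ft³)
26 ft³ → storage unit 2 (remaining 17 ft³)
31 ft³ → storage unit 3 (remaining 44 ft³)
27 ft³ → storage unit 3 (remaining 17 ft³)
30 ft³ → storage unit 4 (remaining 45 ft³)
26 ft³ → storage unit 4 (remaining 19 ft³)
29 ft³ → storage unit 5 (remaining 46 ft³)
31 ft³ → storage unit 5 (remaining 15 ft³)
30 ft³ → storage unit 6 (remaining 45 ft³)
28 ft³ → storage unit 6 (remaining 17 ft³)
27 ft³ → storage unit 7 (remaining 48 ft³)
7 storage units × 75 ft³ = 525 ft³; used 378 ft³; unused 147 ft³.

147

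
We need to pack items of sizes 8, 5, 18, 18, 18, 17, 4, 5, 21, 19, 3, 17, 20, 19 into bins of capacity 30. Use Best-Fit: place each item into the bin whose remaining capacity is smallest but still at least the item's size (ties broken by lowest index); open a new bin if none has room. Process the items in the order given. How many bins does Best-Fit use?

9

8 → bin 1 (remaining 22)
5 → bin 1 (remaining 17)
18 → bin 2 (remaining 12)
18 → bin 3 (remaining 12)
18 → bin 4 (remaining 12)
17 → bin 1 (remaining 0)
4 → bin 2 (remaining 8)
5 → bin 2 (remaining 3)
21 → bin 5 (remaining 9)
19 → bin 6 (remaining 11)
3 → bin 2 (remaining 0)
17 → bin 7 (remaining 13)
20 → bin 8 (remaining 10)
19 → bin 9 (remaining 11)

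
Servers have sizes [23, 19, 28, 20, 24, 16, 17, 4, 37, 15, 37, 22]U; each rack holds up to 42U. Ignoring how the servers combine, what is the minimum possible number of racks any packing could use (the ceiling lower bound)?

Total size = 23 + 19 + 28 + 20 + 24 + 16 + 17 + 4 + 37 + 15 + 37 + 22 = 262U.
⌈262 / 42⌉ = 7.

7 racks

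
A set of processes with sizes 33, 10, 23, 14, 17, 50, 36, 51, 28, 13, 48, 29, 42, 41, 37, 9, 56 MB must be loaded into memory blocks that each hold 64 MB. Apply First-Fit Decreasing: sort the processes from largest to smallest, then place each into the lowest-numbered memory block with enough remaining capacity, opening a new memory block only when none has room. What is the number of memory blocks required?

Sorted descending: 56, 51, 50, 48, 42, 41, 37, 36, 33, 29, 28, 23, 17, 14, 13, 10, 9.
Put 56 MB in memory block 1; 8 MB remain.
Put 51 MB in memory block 2; 13 MB remain.
Put 50 MB in memory block 3; 14 MB remain.
Put 48 MB in memory block 4; 16 MB remain.
Put 42 MB in memory block 5; 22 MB remain.
Put 41 MB in memory block 6; 23 MB remain.
Put 37 MB in memory block 7; 27 MB remain.
Put 36 MB in memory block 8; 28 MB remain.
Put 33 MB in memory block 9; 31 MB remain.
Put 29 MB in memory block 9; 2 MB remain.
Put 28 MB in memory block 8; 0 MB remain.
Put 23 MB in memory block 6; 0 MB remain.
Put 17 MB in memory block 5; 5 MB remain.
Put 14 MB in memory block 3; 0 MB remain.
Put 13 MB in memory block 2; 0 MB remain.
Put 10 MB in memory block 4; 6 MB remain.
Put 9 MB in memory block 7; 18 MB remain.
Final memory blocks: [56] [51,13] [50,14] [48,10] [42,17] [41,23] [37,9] [36,28] [33,29].

9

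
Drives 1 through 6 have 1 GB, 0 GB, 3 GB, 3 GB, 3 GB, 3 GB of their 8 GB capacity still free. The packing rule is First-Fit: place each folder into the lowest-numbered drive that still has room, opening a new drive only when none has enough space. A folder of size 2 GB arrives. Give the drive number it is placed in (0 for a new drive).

3

Drives with room: drive 3 (3 GB), drive 4 (3 GB), drive 5 (3 GB), drive 6 (3 GB).
The first with room is drive 3.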